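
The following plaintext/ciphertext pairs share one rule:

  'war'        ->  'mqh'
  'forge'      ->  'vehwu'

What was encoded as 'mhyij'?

Compare letters: w→m is +16, a→q is +16, r→h is +16 — a constant shift. Every letter moves 16 places later in the alphabet, wrapping around z→a.
Decoding mhyij: m−16=w, h−16=r, y−16=i, i−16=s, j−16=t.

wrist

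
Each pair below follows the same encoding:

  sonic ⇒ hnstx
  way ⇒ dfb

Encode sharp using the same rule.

uwfmx

The word is reversed, then every letter is shifted forward by 5.
Applying it to sharp: reverse → prahs; then shift: p+5=u, r+5=w, a+5=f, h+5=m, s+5=x.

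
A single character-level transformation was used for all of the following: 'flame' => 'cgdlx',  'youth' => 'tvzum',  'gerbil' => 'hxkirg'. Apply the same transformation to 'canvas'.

ndqedp

f(5)→c(2) and l(11)→g(6) fit y≡5x+3 (mod 26); the inverse of 5 mod 26 is 21. This is an affine cipher: with a=0,…,z=25, each position x becomes (5x+3) mod 26.
Applying it to canvas: c(2)→5·2+3≡13=n; a(0)→5·0+3≡3=d; n(13)→5·13+3≡16=q; v(21)→5·21+3≡4=e; a(0)→5·0+3≡3=d; s(18)→5·18+3≡15=p (all mod 26).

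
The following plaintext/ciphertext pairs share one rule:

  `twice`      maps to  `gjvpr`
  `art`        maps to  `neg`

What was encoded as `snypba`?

falcon

Compare letters: t→g is +13, w→j is +13, i→v is +13 — a constant shift. This is a Caesar cipher with shift 13.
Decoding snypba: s−13=f, n−13=a, y−13=l, p−13=c, b−13=o, a−13=n.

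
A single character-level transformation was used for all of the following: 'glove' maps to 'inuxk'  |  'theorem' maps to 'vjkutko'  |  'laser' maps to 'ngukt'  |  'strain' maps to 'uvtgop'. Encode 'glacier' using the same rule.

The shift depends on letter class: consonant g→i is +2, but vowel o→u is +6. Two shifts are in play — +6 for a/e/i/o/u, +2 for every other letter.
For glacier: g(cons)+2=i, l(cons)+2=n, a(vowel)+6=g, c(cons)+2=e, i(vowel)+6=o, e(vowel)+6=k, r(cons)+2=t.

ingeokt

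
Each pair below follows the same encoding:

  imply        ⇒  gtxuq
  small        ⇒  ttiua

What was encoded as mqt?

lie

The word is reversed, then every letter is shifted forward by 8.
Reversing it on mqt: shift back: m−8=e, q−8=i, t−8=l → eil; then reverse → lie.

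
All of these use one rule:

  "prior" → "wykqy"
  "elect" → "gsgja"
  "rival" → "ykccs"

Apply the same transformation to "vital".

ckacs

The shift depends on letter class: consonant p→w is +7, but vowel i→k is +2. Two shifts are in play — +2 for a/e/i/o/u, +7 for every other letter.
Applying it to vital: v(cons)+7=c, i(vowel)+2=k, t(cons)+7=a, a(vowel)+2=c, l(cons)+7=s.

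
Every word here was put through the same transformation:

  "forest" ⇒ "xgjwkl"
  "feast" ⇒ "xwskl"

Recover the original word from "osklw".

Each letter is shifted forward by 18 in the alphabet (a Caesar shift of +18).
Decoding osklw: o−18=w, s−18=a, k−18=s, l−18=t, w−18=e.

waste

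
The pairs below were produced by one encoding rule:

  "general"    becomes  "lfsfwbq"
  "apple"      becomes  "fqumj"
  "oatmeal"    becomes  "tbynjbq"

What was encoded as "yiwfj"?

three

Shifts by position in general: pos 0: g→l (+5), pos 1: e→f (+1), pos 2: n→s (+5), pos 3: e→f (+1) — repeating every 2. A repeating key of period 2 is used — shifts +5, +1 over and over.
Undoing it on yiwfj: y−5=t, i−1=h, w−5=r, f−1=e, j−5=e.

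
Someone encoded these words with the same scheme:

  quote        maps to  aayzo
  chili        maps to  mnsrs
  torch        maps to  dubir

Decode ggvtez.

Shifts by position in quote: pos 0: q→a (+10), pos 1: u→a (+6), pos 2: o→y (+10), pos 3: t→z (+6) — repeating every 2. A repeating key of period 2 is used — shifts +10, +6 over and over.
Reversing it on ggvtez: g−10=w, g−6=a, v−10=l, t−6=n, e−10=u, z−6=t.

walnut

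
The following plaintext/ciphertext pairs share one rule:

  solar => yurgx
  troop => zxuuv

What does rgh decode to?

This is a Caesar cipher with shift 6.
Decoding rgh: r−6=l, g−6=a, h−6=b.

lab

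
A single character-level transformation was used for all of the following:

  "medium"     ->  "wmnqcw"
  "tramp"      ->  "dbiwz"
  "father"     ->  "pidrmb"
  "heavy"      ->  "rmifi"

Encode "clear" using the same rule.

mvmib

The rule splits by letter class: vowels +8, consonants +10.
On clear: c(cons)+10=m, l(cons)+10=v, e(vowel)+8=m, a(vowel)+8=i, r(cons)+10=b.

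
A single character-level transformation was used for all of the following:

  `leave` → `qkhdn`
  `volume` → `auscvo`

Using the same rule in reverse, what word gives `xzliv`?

In leave: l→q is +5, e→k is +6, a→h is +7, v→d is +8 — the shift increases by 1 each position. Letter i (0-indexed) is shifted by i+5, so successive shifts are 5, 6, 7, ….
Decoding xzliv: x−5=s, z−6=t, l−7=e, i−8=a, v−9=m.

steam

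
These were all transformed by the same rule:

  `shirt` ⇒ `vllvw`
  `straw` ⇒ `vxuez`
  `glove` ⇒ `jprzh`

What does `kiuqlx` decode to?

The shifts repeat in a cycle of length 2: positions 0,1,… shift by +3, +4, then the pattern repeats.
Undoing it on kiuqlx: k−3=h, i−4=e, u−3=r, q−4=m, l−3=i, x−4=t.

hermit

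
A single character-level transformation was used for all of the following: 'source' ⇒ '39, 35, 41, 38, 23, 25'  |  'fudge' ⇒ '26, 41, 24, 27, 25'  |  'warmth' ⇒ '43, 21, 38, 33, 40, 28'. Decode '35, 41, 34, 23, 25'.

s is letter #19 and maps to 39: an offset of 20. Each letter is replaced by its alphabet position (a=1..z=26) + 20.
Undoing it on 35, 41, 34, 23, 25: 35→(35−20)÷1=15=o, 41→(41−20)÷1=21=u, 34→(34−20)÷1=14=n, 23→(23−20)÷1=3=c, 25→(25−20)÷1=5=e.

ounce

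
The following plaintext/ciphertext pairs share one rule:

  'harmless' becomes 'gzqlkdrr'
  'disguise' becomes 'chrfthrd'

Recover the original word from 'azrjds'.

This is a Caesar cipher with shift 25.
Decoding azrjds: a−25=b, z−25=a, r−25=s, j−25=k, d−25=e, s−25=t.

basket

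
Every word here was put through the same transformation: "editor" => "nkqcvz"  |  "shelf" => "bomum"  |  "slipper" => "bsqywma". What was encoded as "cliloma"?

teacher

Shifts by position in editor: pos 0: e→n (+9), pos 1: d→k (+7), pos 2: i→q (+8), pos 3: t→c (+9), pos 4: o→v (+7), pos 5: r→z (+8) — repeating every 3. The shifts repeat in a cycle of length 3: positions 0,1,… shift by +9, +7, +8, then the pattern repeats.
Reversing it on cliloma: c−9=t, l−7=e, i−8=a, l−9=c, o−7=h, m−8=e, a−9=r.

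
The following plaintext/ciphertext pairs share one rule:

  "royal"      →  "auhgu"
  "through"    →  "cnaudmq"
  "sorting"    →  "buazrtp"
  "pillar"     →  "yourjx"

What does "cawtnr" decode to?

tunnel

It's a Vigenère-style cipher with numeric key [9,6]: position i shifts by key[i mod 2].
Reversing it on cawtnr: c−9=t, a−6=u, w−9=n, t−6=n, n−9=e, r−6=l.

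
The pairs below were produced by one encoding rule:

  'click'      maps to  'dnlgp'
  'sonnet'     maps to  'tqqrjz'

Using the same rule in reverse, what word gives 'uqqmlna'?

tonight

Letter i (0-indexed) is shifted by i+1, so successive shifts are 1, 2, 3, ….
Decoding uqqmlna: u−1=t, q−2=o, q−3=n, m−4=i, l−5=g, n−6=h, a−7=t.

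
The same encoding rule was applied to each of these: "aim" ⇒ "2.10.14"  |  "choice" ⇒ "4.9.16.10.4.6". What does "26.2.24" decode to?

yaw

a is letter #1 and maps to 2: an offset of 1. Letters become their 1-based position plus 1 (so a→2, b→3, …).
Decoding 26.2.24: 26→(26−1)÷1=25=y, 2→(2−1)÷1=1=a, 24→(24−1)÷1=23=w.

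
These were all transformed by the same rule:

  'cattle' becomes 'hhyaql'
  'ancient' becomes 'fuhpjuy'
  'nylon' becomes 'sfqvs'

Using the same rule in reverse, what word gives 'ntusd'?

Shifts by position in cattle: pos 0: c→h (+5), pos 1: a→h (+7), pos 2: t→y (+5), pos 3: t→a (+7) — repeating every 2. The shifts repeat in a cycle of length 2: positions 0,1,… shift by +5, +7, then the pattern repeats.
Decoding ntusd: n−5=i, t−7=m, u−5=p, s−7=l, d−5=y.

imply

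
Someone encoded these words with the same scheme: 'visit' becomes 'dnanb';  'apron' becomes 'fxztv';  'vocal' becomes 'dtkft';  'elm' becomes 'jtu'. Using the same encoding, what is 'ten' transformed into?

bjv

The shift depends on letter class: consonant v→d is +8, but vowel i→n is +5. The rule splits by letter class: vowels +5, consonants +8.
Applying it to ten: t(cons)+8=b, e(vowel)+5=j, n(cons)+8=v.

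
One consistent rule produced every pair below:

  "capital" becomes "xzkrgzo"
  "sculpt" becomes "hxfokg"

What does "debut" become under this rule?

wvyfg

Each pair mirrors across the alphabet (c↔x, a↔z, p↔k): positions sum to 25. Each letter is replaced by its mirror in the alphabet: a↔z, b↔y, c↔x, and so on (the Atbash cipher).
Applying it to debut: d↔w, e↔v, b↔y, u↔f, t↔g.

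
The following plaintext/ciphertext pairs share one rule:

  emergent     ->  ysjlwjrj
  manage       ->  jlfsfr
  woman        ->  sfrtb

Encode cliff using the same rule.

The output letters match the input read backwards, each shifted +5: emergent reversed is tnegreme. The word is reversed, then every letter is shifted forward by 5.
Applying it to cliff: reverse → ffilc; then shift: f+5=k, f+5=k, i+5=n, l+5=q, c+5=h.

kknqh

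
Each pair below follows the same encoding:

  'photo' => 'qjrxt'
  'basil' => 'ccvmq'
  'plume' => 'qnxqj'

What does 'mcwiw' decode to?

In photo: p→q is +1, h→j is +2, o→r is +3, t→x is +4 — the shift increases by 1 each position. The shift increases by 1 at each position, starting from +1: 1, 2, 3, ….
Undoing it on mcwiw: m−1=l, c−2=a, w−3=t, i−4=e, w−5=r.

later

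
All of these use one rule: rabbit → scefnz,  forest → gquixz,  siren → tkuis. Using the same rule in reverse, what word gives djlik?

chief

In rabbit: r→s is +1, a→c is +2, b→e is +3, b→f is +4 — the shift increases by 1 each position. Letter i (0-indexed) is shifted by i+1, so successive shifts are 1, 2, 3, ….
Decoding djlik: d−1=c, j−2=h, l−3=i, i−4=e, k−5=f.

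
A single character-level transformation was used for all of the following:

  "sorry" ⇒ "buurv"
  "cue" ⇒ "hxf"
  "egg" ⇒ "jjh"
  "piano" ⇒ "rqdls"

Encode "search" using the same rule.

kfudhv

Two steps: reverse the string, then apply a Caesar shift of +3.
On search: reverse → hcraes; then shift: h+3=k, c+3=f, r+3=u, a+3=d, e+3=h, s+3=v.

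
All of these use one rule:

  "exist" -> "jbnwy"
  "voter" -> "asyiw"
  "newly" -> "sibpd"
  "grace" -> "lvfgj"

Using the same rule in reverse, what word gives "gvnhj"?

bride

The shifts repeat in a cycle of length 2: positions 0,1,… shift by +5, +4, then the pattern repeats.
Decoding gvnhj: g−5=b, v−4=r, n−5=i, h−4=d, j−5=e.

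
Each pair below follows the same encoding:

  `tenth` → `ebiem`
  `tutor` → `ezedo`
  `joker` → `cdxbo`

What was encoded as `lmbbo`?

t(19)→e(4) and e(4)→b(1) fit y≡21x+21 (mod 26); the inverse of 21 mod 26 is 5. Each letter's alphabet position (a=0..z=25) is mapped through 21·x+21 mod 26 — an affine cipher.
Undoing it on lmbbo: l(11)→5·(11−21)≡2=c; m(12)→5·(12−21)≡7=h; b(1)→5·(1−21)≡4=e; b(1)→5·(1−21)≡4=e; o(14)→5·(14−21)≡17=r (all mod 26).

cheer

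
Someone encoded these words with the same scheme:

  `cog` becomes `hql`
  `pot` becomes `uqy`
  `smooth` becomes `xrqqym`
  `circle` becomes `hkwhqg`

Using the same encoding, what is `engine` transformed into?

gslksg

The shift depends on letter class: consonant c→h is +5, but vowel o→q is +2. Two shifts are in play — +2 for a/e/i/o/u, +5 for every other letter.
For engine: e(vowel)+2=g, n(cons)+5=s, g(cons)+5=l, i(vowel)+2=k, n(cons)+5=s, e(vowel)+2=g.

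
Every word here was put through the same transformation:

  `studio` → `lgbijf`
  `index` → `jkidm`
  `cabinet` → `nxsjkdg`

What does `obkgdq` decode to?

s(18)→l(11) and t(19)→g(6) fit y≡21x+23 (mod 26); the inverse of 21 mod 26 is 5. This is an affine cipher: with a=0,…,z=25, each position x becomes (21x+23) mod 26.
Decoding obkgdq: o(14)→5·(14−23)≡7=h; b(1)→5·(1−23)≡20=u; k(10)→5·(10−23)≡13=n; g(6)→5·(6−23)≡19=t; d(3)→5·(3−23)≡4=e; q(16)→5·(16−23)≡17=r (all mod 26).

hunter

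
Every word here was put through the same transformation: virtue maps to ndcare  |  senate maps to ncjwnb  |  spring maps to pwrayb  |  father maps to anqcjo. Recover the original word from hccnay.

The output letters match the input read backwards, each shifted +9: virtue reversed is eutriv. Two steps: reverse the string, then apply a Caesar shift of +9.
Reversing it on hccnay: shift back: h−9=y, c−9=t, c−9=t, n−9=e, a−9=r, y−9=p → ytterp; then reverse → pretty.

pretty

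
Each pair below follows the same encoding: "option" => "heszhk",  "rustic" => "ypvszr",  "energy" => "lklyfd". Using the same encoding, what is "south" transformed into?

o(14)→h(7) and p(15)→e(4) fit y≡23x+23 (mod 26); the inverse of 23 mod 26 is 17. Each letter's alphabet position (a=0..z=25) is mapped through 23·x+23 mod 26 — an affine cipher.
Applying it to south: s(18)→23·18+23≡21=v; o(14)→23·14+23≡7=h; u(20)→23·20+23≡15=p; t(19)→23·19+23≡18=s; h(7)→23·7+23≡2=c (all mod 26).

vhpsc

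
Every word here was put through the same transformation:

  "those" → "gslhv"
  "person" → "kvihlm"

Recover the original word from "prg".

Each pair mirrors across the alphabet (t↔g, h↔s, o↔l): positions sum to 25. Letters are reflected about the middle of the alphabet (position → 25−position): Atbash.
Undoing it on prg: p↔k, r↔i, g↔t.

kit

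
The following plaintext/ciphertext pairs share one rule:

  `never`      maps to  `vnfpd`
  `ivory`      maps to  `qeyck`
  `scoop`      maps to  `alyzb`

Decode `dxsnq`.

In never: n→v is +8, e→n is +9, v→f is +10, e→p is +11 — the shift increases by 1 each position. Letter i (0-indexed) is shifted by i+8, so successive shifts are 8, 9, 10, ….
Reversing it on dxsnq: d−8=v, x−9=o, s−10=i, n−11=c, q−12=e.

voice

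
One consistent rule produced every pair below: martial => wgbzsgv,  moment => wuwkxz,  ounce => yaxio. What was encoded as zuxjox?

Shifts by position in martial: pos 0: m→w (+10), pos 1: a→g (+6), pos 2: r→b (+10), pos 3: t→z (+6) — repeating every 2. The shifts repeat in a cycle of length 2: positions 0,1,… shift by +10, +6, then the pattern repeats.
Undoing it on zuxjox: z−10=p, u−6=o, x−10=n, j−6=d, o−10=e, x−6=r.

ponder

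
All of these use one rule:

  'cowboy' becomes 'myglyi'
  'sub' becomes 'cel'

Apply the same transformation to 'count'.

Compare letters: c→m is +10, o→y is +10, w→g is +10 — a constant shift. Every letter moves 10 places later in the alphabet, wrapping around z→a.
Applying it to count: c+10=m, o+10=y, u+10=e, n+10=x, t+10=d.

myexd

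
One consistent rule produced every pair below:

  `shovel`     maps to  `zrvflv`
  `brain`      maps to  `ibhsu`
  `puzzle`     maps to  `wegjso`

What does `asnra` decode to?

tight

A repeating key of period 2 is used — shifts +7, +10 over and over.
Reversing it on asnra: a−7=t, s−10=i, n−7=g, r−10=h, a−7=t.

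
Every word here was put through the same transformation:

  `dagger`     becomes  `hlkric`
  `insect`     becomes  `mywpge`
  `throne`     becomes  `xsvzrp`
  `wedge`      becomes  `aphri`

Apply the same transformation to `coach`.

Shifts by position in dagger: pos 0: d→h (+4), pos 1: a→l (+11), pos 2: g→k (+4), pos 3: g→r (+11) — repeating every 2. A repeating key of period 2 is used — shifts +4, +11 over and over.
On coach: c+4=g, o+11=z, a+4=e, c+11=n, h+4=l.

gzenl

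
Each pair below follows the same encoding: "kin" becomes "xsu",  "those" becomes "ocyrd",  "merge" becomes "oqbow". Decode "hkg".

The output letters match the input read backwards, each shifted +10: kin reversed is nik. Two steps: reverse the string, then apply a Caesar shift of +10.
Undoing it on hkg: shift back: h−10=x, k−10=a, g−10=w → xaw; then reverse → wax.

wax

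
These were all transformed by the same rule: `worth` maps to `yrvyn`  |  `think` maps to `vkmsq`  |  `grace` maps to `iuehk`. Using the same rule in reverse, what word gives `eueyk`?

crate

In worth: w→y is +2, o→r is +3, r→v is +4, t→y is +5 — the shift increases by 1 each position. The shift increases by 1 at each position, starting from +2: 2, 3, 4, ….
Decoding eueyk: e−2=c, u−3=r, e−4=a, y−5=t, k−6=e.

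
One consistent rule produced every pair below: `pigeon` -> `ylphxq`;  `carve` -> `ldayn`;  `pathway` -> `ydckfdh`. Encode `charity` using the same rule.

Shifts by position in pigeon: pos 0: p→y (+9), pos 1: i→l (+3), pos 2: g→p (+9), pos 3: e→h (+3) — repeating every 2. The shifts repeat in a cycle of length 2: positions 0,1,… shift by +9, +3, then the pattern repeats.
On charity: c+9=l, h+3=k, a+9=j, r+3=u, i+9=r, t+3=w, y+9=h.

lkjurwh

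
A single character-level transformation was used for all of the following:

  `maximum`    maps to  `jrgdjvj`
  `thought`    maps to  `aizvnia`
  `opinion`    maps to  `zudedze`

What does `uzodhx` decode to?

m(12)→j(9) and a(0)→r(17) fit y≡21x+17 (mod 26); the inverse of 21 mod 26 is 5. Each letter's alphabet position (a=0..z=25) is mapped through 21·x+17 mod 26 — an affine cipher.
Undoing it on uzodhx: u(20)→5·(20−17)≡15=p; z(25)→5·(25−17)≡14=o; o(14)→5·(14−17)≡11=l; d(3)→5·(3−17)≡8=i; h(7)→5·(7−17)≡2=c; x(23)→5·(23−17)≡4=e (all mod 26).

police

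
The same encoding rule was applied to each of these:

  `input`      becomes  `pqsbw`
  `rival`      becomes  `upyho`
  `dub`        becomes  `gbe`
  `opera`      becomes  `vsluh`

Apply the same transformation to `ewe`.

lzl

The shift depends on letter class: consonant n→q is +3, but vowel i→p is +7. Two shifts are in play — +7 for a/e/i/o/u, +3 for every other letter.
On ewe: e(vowel)+7=l, w(cons)+3=z, e(vowel)+7=l.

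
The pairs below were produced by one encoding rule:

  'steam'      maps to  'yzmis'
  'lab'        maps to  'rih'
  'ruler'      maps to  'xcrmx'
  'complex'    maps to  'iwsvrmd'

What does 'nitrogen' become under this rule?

tqzxwmmt

The shift depends on letter class: consonant s→y is +6, but vowel e→m is +8. The rule splits by letter class: vowels +8, consonants +6.
On nitrogen: n(cons)+6=t, i(vowel)+8=q, t(cons)+6=z, r(cons)+6=x, o(vowel)+8=w, g(cons)+6=m, e(vowel)+8=m, n(cons)+6=t.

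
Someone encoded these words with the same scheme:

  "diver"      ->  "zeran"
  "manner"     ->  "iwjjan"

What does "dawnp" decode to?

Compare letters: d→z is +22, i→e is +22, v→r is +22 — a constant shift. This is a Caesar cipher with shift 22.
Reversing it on dawnp: d−22=h, a−22=e, w−22=a, n−22=r, p−22=t.

heart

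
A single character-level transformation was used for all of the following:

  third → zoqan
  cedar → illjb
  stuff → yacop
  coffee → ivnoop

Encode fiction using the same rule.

lpkcszz

In third: t→z is +6, h→o is +7, i→q is +8, r→a is +9 — the shift increases by 1 each position. The shift increases by 1 at each position, starting from +6: 6, 7, 8, ….
For fiction: f+6=l, i+7=p, c+8=k, t+9=c, i+10=s, o+11=z, n+12=z.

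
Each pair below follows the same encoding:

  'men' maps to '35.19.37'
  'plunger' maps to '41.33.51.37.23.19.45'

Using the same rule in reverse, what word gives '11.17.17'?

add

Each letter becomes 2×(its alphabet position, a=1..z=26) + 9.
Reversing it on 11.17.17: 11→(11−9)÷2=1=a, 17→(17−9)÷2=4=d, 17→(17−9)÷2=4=d.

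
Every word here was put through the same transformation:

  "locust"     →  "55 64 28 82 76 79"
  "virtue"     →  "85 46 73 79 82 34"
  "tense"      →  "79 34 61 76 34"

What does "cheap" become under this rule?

28 43 34 22 67

The formula is n = 3×(alphabet index, a=1) + 19.
Applying it to cheap: c=3→28, h=8→43, e=5→34, a=1→22, p=16→67.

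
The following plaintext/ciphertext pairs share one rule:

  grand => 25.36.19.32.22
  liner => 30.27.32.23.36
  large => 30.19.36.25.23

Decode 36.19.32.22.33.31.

g is letter #7 and maps to 25: an offset of 18. Each letter is replaced by its alphabet position (a=1..z=26) + 18.
Decoding 36.19.32.22.33.31: 36→(36−18)÷1=18=r, 19→(19−18)÷1=1=a, 32→(32−18)÷1=14=n, 22→(22−18)÷1=4=d, 33→(33−18)÷1=15=o, 31→(31−18)÷1=13=m.

random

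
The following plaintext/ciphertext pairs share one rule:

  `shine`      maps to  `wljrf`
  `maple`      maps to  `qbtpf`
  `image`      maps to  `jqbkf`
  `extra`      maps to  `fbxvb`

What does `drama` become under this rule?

hvbqb

Vowels shift forward by 1 and consonants shift forward by 4.
Applying it to drama: d(cons)+4=h, r(cons)+4=v, a(vowel)+1=b, m(cons)+4=q, a(vowel)+1=b.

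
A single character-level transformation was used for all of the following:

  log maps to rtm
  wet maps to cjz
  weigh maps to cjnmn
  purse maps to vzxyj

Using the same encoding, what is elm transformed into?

The shift depends on letter class: consonant l→r is +6, but vowel o→t is +5. Vowels shift forward by 5 and consonants shift forward by 6.
On elm: e(vowel)+5=j, l(cons)+6=r, m(cons)+6=s.

jrs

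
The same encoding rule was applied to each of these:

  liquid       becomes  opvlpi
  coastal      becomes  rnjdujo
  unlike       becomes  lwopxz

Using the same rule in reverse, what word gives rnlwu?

count

l(11)→o(14) and i(8)→p(15) fit y≡17x+9 (mod 26); the inverse of 17 mod 26 is 23. This is an affine cipher: with a=0,…,z=25, each position x becomes (17x+9) mod 26.
Reversing it on rnlwu: r(17)→23·(17−9)≡2=c; n(13)→23·(13−9)≡14=o; l(11)→23·(11−9)≡20=u; w(22)→23·(22−9)≡13=n; u(20)→23·(20−9)≡19=t (all mod 26).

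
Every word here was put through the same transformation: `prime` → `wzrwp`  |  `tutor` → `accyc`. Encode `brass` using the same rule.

The shift increases by 1 at each position, starting from +7: 7, 8, 9, ….
On brass: b+7=i, r+8=z, a+9=j, s+10=c, s+11=d.

izjcd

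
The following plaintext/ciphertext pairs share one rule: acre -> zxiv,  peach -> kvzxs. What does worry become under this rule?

dliib

Each pair mirrors across the alphabet (a↔z, c↔x, r↔i): positions sum to 25. This is the alphabet-reversal cipher (Atbash): a becomes z, b becomes y, etc.
Applying it to worry: w↔d, o↔l, r↔i, r↔i, y↔b.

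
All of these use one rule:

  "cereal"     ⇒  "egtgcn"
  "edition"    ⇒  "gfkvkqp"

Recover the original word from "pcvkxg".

native

This is a Caesar cipher with shift 2.
Decoding pcvkxg: p−2=n, c−2=a, v−2=t, k−2=i, x−2=v, g−2=e.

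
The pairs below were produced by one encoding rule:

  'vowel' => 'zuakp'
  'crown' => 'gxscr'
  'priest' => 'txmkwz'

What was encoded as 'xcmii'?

Shifts by position in vowel: pos 0: v→z (+4), pos 1: o→u (+6), pos 2: w→a (+4), pos 3: e→k (+6) — repeating every 2. A repeating key of period 2 is used — shifts +4, +6 over and over.
Undoing it on xcmii: x−4=t, c−6=w, m−4=i, i−6=c, i−4=e.

twice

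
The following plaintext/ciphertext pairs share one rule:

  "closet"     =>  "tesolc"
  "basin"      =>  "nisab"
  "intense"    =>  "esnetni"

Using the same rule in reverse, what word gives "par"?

rap

It's just the letters in reverse order.
Reversing it on par: then reverse → rap.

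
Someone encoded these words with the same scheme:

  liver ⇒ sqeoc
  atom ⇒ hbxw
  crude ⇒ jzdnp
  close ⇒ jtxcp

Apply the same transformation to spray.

Each letter shifts forward by (position + 7), i.e. 7, 8, 9, … — the shift grows by one for each successive letter.
On spray: s+7=z, p+8=x, r+9=a, a+10=k, y+11=j.

zxakj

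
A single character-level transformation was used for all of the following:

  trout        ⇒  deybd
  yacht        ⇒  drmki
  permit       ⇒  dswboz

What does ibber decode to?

Two steps: reverse the string, then apply a Caesar shift of +10.
Reversing it on ibber: shift back: i−10=y, b−10=r, b−10=r, e−10=u, r−10=h → yrruh; then reverse → hurry.

hurry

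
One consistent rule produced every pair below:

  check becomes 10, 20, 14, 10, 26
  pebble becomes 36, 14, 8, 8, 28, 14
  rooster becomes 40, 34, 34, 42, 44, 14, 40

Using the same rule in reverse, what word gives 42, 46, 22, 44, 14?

c(#3)→10 and h(#8)→20: differences scale by 2, so n = 2·pos + 4. With a=1..z=26, the number is 2·pos + 4.
Reversing it on 42, 46, 22, 44, 14: 42→(42−4)÷2=19=s, 46→(46−4)÷2=21=u, 22→(22−4)÷2=9=i, 44→(44−4)÷2=20=t, 14→(14−4)÷2=5=e.

suite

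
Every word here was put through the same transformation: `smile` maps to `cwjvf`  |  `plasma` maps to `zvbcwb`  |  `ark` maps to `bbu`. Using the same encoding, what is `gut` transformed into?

qvd

The shift depends on letter class: consonant s→c is +10, but vowel i→j is +1. Two shifts are in play — +1 for a/e/i/o/u, +10 for every other letter.
For gut: g(cons)+10=q, u(vowel)+1=v, t(cons)+10=d.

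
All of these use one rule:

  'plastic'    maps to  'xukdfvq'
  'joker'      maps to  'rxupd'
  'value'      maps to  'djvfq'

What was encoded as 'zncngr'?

rescue

In plastic: p→x is +8, l→u is +9, a→k is +10, s→d is +11 — the shift increases by 1 each position. Letter i (0-indexed) is shifted by i+8, so successive shifts are 8, 9, 10, ….
Reversing it on zncngr: z−8=r, n−9=e, c−10=s, n−11=c, g−12=u, r−13=e.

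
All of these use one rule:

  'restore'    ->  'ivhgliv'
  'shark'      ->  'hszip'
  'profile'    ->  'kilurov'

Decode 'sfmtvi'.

hunger

Each pair mirrors across the alphabet (r↔i, e↔v, s↔h): positions sum to 25. This is the alphabet-reversal cipher (Atbash): a becomes z, b becomes y, etc.
Undoing it on sfmtvi: s↔h, f↔u, m↔n, t↔g, v↔e, i↔r.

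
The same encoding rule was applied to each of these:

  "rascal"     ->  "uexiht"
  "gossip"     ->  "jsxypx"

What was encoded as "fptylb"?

In rascal: r→u is +3, a→e is +4, s→x is +5, c→i is +6 — the shift increases by 1 each position. The shift increases by 1 at each position, starting from +3: 3, 4, 5, ….
Undoing it on fptylb: f−3=c, p−4=l, t−5=o, y−6=s, l−7=e, b−8=t.

closet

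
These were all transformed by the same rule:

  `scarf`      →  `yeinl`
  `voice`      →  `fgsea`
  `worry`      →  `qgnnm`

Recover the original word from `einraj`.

s(18)→y(24) and c(2)→e(4) fit y≡11x+8 (mod 26); the inverse of 11 mod 26 is 19. Each letter's alphabet position (a=0..z=25) is mapped through 11·x+8 mod 26 — an affine cipher.
Undoing it on einraj: e(4)→19·(4−8)≡2=c; i(8)→19·(8−8)≡0=a; n(13)→19·(13−8)≡17=r; r(17)→19·(17−8)≡15=p; a(0)→19·(0−8)≡4=e; j(9)→19·(9−8)≡19=t (all mod 26).

carpet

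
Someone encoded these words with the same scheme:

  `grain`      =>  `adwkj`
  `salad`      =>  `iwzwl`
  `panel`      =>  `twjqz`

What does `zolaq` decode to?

g(6)→a(0) and r(17)→d(3) fit y≡5x+22 (mod 26); the inverse of 5 mod 26 is 21. This is an affine cipher: with a=0,…,z=25, each position x becomes (5x+22) mod 26.
Undoing it on zolaq: z(25)→21·(25−22)≡11=l; o(14)→21·(14−22)≡14=o; l(11)→21·(11−22)≡3=d; a(0)→21·(0−22)≡6=g; q(16)→21·(16−22)≡4=e (all mod 26).

lodge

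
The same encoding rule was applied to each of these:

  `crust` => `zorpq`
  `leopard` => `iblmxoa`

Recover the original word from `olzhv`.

rocky

Compare letters: c→z is +23, r→o is +23, u→r is +23 — a constant shift. This is a Caesar cipher with shift 23.
Undoing it on olzhv: o−23=r, l−23=o, z−23=c, h−23=k, v−23=y.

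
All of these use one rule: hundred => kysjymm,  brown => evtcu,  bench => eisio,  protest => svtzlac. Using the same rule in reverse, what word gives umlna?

right

In hundred: h→k is +3, u→y is +4, n→s is +5, d→j is +6 — the shift increases by 1 each position. The shift increases by 1 at each position, starting from +3: 3, 4, 5, ….
Reversing it on umlna: u−3=r, m−4=i, l−5=g, n−6=h, a−7=t.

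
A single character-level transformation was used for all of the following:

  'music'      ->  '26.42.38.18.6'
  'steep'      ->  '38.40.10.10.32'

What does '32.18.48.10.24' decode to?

m(#13)→26 and u(#21)→42: differences scale by 2, so n = 2·pos + 0. With a=1..z=26, the number is 2·pos.
Reversing it on 32.18.48.10.24: 32→(32−0)÷2=16=p, 18→(18−0)÷2=9=i, 48→(48−0)÷2=24=x, 10→(10−0)÷2=5=e, 24→(24−0)÷2=12=l.

pixel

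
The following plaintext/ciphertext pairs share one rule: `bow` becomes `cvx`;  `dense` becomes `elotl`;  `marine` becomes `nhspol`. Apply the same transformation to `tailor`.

uhpmvs

The shift depends on letter class: consonant b→c is +1, but vowel o→v is +7. Two shifts are in play — +7 for a/e/i/o/u, +1 for every other letter.
For tailor: t(cons)+1=u, a(vowel)+7=h, i(vowel)+7=p, l(cons)+1=m, o(vowel)+7=v, r(cons)+1=s.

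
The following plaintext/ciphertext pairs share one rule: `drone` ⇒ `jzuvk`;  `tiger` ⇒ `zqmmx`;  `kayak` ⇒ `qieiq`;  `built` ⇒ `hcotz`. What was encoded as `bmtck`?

A repeating key of period 2 is used — shifts +6, +8 over and over.
Reversing it on bmtck: b−6=v, m−8=e, t−6=n, c−8=u, k−6=e.

venue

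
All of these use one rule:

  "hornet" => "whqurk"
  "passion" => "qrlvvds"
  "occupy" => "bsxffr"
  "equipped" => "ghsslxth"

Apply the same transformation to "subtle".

howexv

The output letters match the input read backwards, each shifted +3: hornet reversed is tenroh. Two steps: reverse the string, then apply a Caesar shift of +3.
On subtle: reverse → eltbus; then shift: e+3=h, l+3=o, t+3=w, b+3=e, u+3=x, s+3=v.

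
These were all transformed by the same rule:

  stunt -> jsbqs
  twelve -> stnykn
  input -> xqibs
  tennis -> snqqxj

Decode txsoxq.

within

s(18)→j(9) and t(19)→s(18) fit y≡9x+3 (mod 26); the inverse of 9 mod 26 is 3. Each letter's alphabet position (a=0..z=25) is mapped through 9·x+3 mod 26 — an affine cipher.
Reversing it on txsoxq: t(19)→3·(19−3)≡22=w; x(23)→3·(23−3)≡8=i; s(18)→3·(18−3)≡19=t; o(14)→3·(14−3)≡7=h; x(23)→3·(23−3)≡8=i; q(16)→3·(16−3)≡13=n (all mod 26).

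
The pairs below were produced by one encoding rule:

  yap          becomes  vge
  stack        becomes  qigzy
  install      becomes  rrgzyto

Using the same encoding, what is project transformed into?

The output letters match the input read backwards, each shifted +6: yap reversed is pay. Two steps: reverse the string, then apply a Caesar shift of +6.
For project: reverse → tcejorp; then shift: t+6=z, c+6=i, e+6=k, j+6=p, o+6=u, r+6=x, p+6=v.

zikpuxv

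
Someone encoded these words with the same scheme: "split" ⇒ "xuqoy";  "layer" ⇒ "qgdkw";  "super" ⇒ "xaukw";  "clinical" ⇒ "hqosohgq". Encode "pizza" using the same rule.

The shift depends on letter class: consonant s→x is +5, but vowel i→o is +6. The rule splits by letter class: vowels +6, consonants +5.
For pizza: p(cons)+5=u, i(vowel)+6=o, z(cons)+5=e, z(cons)+5=e, a(vowel)+6=g.

uoeeg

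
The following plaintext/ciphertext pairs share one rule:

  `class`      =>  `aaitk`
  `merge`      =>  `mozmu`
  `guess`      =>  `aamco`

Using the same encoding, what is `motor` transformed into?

Two steps: reverse the string, then apply a Caesar shift of +8.
For motor: reverse → rotom; then shift: r+8=z, o+8=w, t+8=b, o+8=w, m+8=u.

zwbwu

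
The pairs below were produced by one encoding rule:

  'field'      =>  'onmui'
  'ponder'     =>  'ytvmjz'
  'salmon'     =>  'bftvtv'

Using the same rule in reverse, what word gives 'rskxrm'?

Shifts by position in field: pos 0: f→o (+9), pos 1: i→n (+5), pos 2: e→m (+8), pos 3: l→u (+9), pos 4: d→i (+5) — repeating every 3. The shifts repeat in a cycle of length 3: positions 0,1,… shift by +9, +5, +8, then the pattern repeats.
Reversing it on rskxrm: r−9=i, s−5=n, k−8=c, x−9=o, r−5=m, m−8=e.

income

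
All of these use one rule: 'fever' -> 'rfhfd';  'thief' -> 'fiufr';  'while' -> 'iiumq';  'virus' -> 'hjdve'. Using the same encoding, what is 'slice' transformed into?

emudq

Shifts by position in fever: pos 0: f→r (+12), pos 1: e→f (+1), pos 2: v→h (+12), pos 3: e→f (+1) — repeating every 2. It's a Vigenère-style cipher with numeric key [12,1]: position i shifts by key[i mod 2].
For slice: s+12=e, l+1=m, i+12=u, c+1=d, e+12=q.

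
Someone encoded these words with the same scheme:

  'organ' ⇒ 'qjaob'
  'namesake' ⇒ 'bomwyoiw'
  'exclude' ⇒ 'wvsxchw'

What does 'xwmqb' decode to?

lemon

o(14)→q(16) and r(17)→j(9) fit y≡15x+14 (mod 26); the inverse of 15 mod 26 is 7. This is an affine cipher: with a=0,…,z=25, each position x becomes (15x+14) mod 26.
Decoding xwmqb: x(23)→7·(23−14)≡11=l; w(22)→7·(22−14)≡4=e; m(12)→7·(12−14)≡12=m; q(16)→7·(16−14)≡14=o; b(1)→7·(1−14)≡13=n (all mod 26).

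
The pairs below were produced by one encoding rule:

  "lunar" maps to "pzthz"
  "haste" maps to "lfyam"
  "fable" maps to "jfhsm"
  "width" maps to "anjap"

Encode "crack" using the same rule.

Each letter shifts forward by (position + 4), i.e. 4, 5, 6, … — the shift grows by one for each successive letter.
Applying it to crack: c+4=g, r+5=w, a+6=g, c+7=j, k+8=s.

gwgjs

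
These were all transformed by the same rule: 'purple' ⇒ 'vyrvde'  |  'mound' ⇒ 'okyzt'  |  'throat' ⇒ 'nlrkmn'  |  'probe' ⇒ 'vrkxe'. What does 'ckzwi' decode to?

sonic

Treating letters as 0–25, the rule is x ↦ 11x + 12 (mod 26).
Undoing it on ckzwi: c(2)→19·(2−12)≡18=s; k(10)→19·(10−12)≡14=o; z(25)→19·(25−12)≡13=n; w(22)→19·(22−12)≡8=i; i(8)→19·(8−12)≡2=c (all mod 26).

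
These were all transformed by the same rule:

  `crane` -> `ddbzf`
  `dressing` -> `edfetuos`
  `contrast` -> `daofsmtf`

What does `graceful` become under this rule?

hdbofrvx

Shifts by position in crane: pos 0: c→d (+1), pos 1: r→d (+12), pos 2: a→b (+1), pos 3: n→z (+12) — repeating every 2. It's a Vigenère-style cipher with numeric key [1,12]: position i shifts by key[i mod 2].
For graceful: g+1=h, r+12=d, a+1=b, c+12=o, e+1=f, f+12=r, u+1=v, l+12=x.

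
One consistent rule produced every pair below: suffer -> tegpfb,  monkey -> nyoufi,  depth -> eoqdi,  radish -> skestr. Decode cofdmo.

Shifts by position in suffer: pos 0: s→t (+1), pos 1: u→e (+10), pos 2: f→g (+1), pos 3: f→p (+10) — repeating every 2. A repeating key of period 2 is used — shifts +1, +10 over and over.
Undoing it on cofdmo: c−1=b, o−10=e, f−1=e, d−10=t, m−1=l, o−10=e.

beetle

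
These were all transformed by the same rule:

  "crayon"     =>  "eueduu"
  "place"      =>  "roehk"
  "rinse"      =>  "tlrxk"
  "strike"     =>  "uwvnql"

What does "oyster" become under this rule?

qbwyky

In crayon: c→e is +2, r→u is +3, a→e is +4, y→d is +5 — the shift increases by 1 each position. Each letter shifts forward by (position + 2), i.e. 2, 3, 4, … — the shift grows by one for each successive letter.
On oyster: o+2=q, y+3=b, s+4=w, t+5=y, e+6=k, r+7=y.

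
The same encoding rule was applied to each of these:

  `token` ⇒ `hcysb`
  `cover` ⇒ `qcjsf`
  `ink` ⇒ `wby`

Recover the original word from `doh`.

pat

Compare letters: t→h is +14, o→c is +14, k→y is +14 — a constant shift. Every letter moves 14 places later in the alphabet, wrapping around z→a.
Undoing it on doh: d−14=p, o−14=a, h−14=t.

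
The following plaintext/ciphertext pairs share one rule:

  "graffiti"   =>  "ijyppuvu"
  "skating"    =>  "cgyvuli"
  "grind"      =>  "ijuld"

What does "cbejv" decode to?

short

g(6)→i(8) and r(17)→j(9) fit y≡19x+24 (mod 26); the inverse of 19 mod 26 is 11. This is an affine cipher: with a=0,…,z=25, each position x becomes (19x+24) mod 26.
Undoing it on cbejv: c(2)→11·(2−24)≡18=s; b(1)→11·(1−24)≡7=h; e(4)→11·(4−24)≡14=o; j(9)→11·(9−24)≡17=r; v(21)→11·(21−24)≡19=t (all mod 26).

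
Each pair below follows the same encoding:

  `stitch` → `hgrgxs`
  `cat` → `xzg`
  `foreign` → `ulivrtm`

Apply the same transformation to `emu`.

vnf

Each letter is replaced by its mirror in the alphabet: a↔z, b↔y, c↔x, and so on (the Atbash cipher).
Applying it to emu: e↔v, m↔n, u↔f.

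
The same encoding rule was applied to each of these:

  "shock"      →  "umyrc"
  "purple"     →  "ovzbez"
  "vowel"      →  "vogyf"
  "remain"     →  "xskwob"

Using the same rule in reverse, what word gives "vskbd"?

The word is reversed, then every letter is shifted forward by 10.
Undoing it on vskbd: shift back: v−10=l, s−10=i, k−10=a, b−10=r, d−10=t → liart; then reverse → trail.

trail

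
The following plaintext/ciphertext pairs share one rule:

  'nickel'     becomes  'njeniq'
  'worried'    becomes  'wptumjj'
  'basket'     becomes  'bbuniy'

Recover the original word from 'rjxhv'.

In nickel: n→n is +0, i→j is +1, c→e is +2, k→n is +3 — the shift increases by 1 each position. Letter i (0-indexed) is shifted by i+0, so successive shifts are 0, 1, 2, ….
Undoing it on rjxhv: r−0=r, j−1=i, x−2=v, h−3=e, v−4=r.

river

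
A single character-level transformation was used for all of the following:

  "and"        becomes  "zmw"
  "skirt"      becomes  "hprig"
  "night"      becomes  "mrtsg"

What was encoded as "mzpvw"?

naked

Each pair mirrors across the alphabet (a↔z, n↔m, d↔w): positions sum to 25. This is the alphabet-reversal cipher (Atbash): a becomes z, b becomes y, etc.
Decoding mzpvw: m↔n, z↔a, p↔k, v↔e, w↔d.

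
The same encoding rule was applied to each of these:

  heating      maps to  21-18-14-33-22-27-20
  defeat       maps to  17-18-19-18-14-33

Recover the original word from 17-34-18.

due

h is letter #8 and maps to 21: an offset of 13. Each letter is replaced by its alphabet position (a=1..z=26) + 13.
Decoding 17-34-18: 17→(17−13)÷1=4=d, 34→(34−13)÷1=21=u, 18→(18−13)÷1=5=e.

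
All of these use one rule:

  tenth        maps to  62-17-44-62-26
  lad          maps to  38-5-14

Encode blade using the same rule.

t(#20)→62 and e(#5)→17: differences scale by 3, so n = 3·pos + 2. Each letter becomes 3×(its alphabet position, a=1..z=26) + 2.
For blade: b=2→8, l=12→38, a=1→5, d=4→14, e=5→17.

8-38-5-14-17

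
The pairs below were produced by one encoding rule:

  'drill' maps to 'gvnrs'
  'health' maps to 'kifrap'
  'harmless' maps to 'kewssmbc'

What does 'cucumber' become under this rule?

Letter i (0-indexed) is shifted by i+3, so successive shifts are 3, 4, 5, ….
Applying it to cucumber: c+3=f, u+4=y, c+5=h, u+6=a, m+7=t, b+8=j, e+9=n, r+10=b.

fyhatjnb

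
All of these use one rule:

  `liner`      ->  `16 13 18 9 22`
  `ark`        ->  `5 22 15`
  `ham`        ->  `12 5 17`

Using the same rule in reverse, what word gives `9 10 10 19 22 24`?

effort

l is letter #12 and maps to 16: an offset of 4. Each letter is replaced by its alphabet position (a=1..z=26) + 4.
Reversing it on 9 10 10 19 22 24: 9→(9−4)÷1=5=e, 10→(10−4)÷1=6=f, 10→(10−4)÷1=6=f, 19→(19−4)÷1=15=o, 22→(22−4)÷1=18=r, 24→(24−4)÷1=20=t.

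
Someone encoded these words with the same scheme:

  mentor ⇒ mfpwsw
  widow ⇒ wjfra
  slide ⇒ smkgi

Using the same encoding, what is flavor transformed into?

In mentor: m→m is +0, e→f is +1, n→p is +2, t→w is +3 — the shift increases by 1 each position. Letter i (0-indexed) is shifted by i+0, so successive shifts are 0, 1, 2, ….
For flavor: f+0=f, l+1=m, a+2=c, v+3=y, o+4=s, r+5=w.

fmcysw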